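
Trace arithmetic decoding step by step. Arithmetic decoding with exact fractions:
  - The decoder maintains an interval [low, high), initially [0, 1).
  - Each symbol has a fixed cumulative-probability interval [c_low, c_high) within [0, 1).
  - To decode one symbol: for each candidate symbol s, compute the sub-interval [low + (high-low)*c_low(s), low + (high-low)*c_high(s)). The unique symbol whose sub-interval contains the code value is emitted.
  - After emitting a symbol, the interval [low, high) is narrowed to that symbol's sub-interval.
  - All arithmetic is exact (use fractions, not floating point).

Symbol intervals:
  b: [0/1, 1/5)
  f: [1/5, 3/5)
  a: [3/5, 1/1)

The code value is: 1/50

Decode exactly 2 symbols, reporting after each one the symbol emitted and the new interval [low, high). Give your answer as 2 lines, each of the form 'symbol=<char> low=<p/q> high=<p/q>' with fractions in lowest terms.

Answer: symbol=b low=0/1 high=1/5
symbol=b low=0/1 high=1/25

Derivation:
Step 1: interval [0/1, 1/1), width = 1/1 - 0/1 = 1/1
  'b': [0/1 + 1/1*0/1, 0/1 + 1/1*1/5) = [0/1, 1/5) <- contains code 1/50
  'f': [0/1 + 1/1*1/5, 0/1 + 1/1*3/5) = [1/5, 3/5)
  'a': [0/1 + 1/1*3/5, 0/1 + 1/1*1/1) = [3/5, 1/1)
  emit 'b', narrow to [0/1, 1/5)
Step 2: interval [0/1, 1/5), width = 1/5 - 0/1 = 1/5
  'b': [0/1 + 1/5*0/1, 0/1 + 1/5*1/5) = [0/1, 1/25) <- contains code 1/50
  'f': [0/1 + 1/5*1/5, 0/1 + 1/5*3/5) = [1/25, 3/25)
  'a': [0/1 + 1/5*3/5, 0/1 + 1/5*1/1) = [3/25, 1/5)
  emit 'b', narrow to [0/1, 1/25)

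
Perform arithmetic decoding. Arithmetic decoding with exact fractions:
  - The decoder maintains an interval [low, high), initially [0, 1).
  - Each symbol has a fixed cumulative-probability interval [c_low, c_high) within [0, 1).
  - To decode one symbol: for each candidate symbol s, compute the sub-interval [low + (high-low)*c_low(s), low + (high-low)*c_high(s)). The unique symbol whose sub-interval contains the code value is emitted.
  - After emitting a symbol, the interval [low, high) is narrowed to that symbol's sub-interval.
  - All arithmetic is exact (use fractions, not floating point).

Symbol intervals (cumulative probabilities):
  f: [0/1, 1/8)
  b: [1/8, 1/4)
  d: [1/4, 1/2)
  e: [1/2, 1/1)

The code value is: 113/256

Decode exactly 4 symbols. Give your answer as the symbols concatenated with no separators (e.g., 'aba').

Answer: deef

Derivation:
Step 1: interval [0/1, 1/1), width = 1/1 - 0/1 = 1/1
  'f': [0/1 + 1/1*0/1, 0/1 + 1/1*1/8) = [0/1, 1/8)
  'b': [0/1 + 1/1*1/8, 0/1 + 1/1*1/4) = [1/8, 1/4)
  'd': [0/1 + 1/1*1/4, 0/1 + 1/1*1/2) = [1/4, 1/2) <- contains code 113/256
  'e': [0/1 + 1/1*1/2, 0/1 + 1/1*1/1) = [1/2, 1/1)
  emit 'd', narrow to [1/4, 1/2)
Step 2: interval [1/4, 1/2), width = 1/2 - 1/4 = 1/4
  'f': [1/4 + 1/4*0/1, 1/4 + 1/4*1/8) = [1/4, 9/32)
  'b': [1/4 + 1/4*1/8, 1/4 + 1/4*1/4) = [9/32, 5/16)
  'd': [1/4 + 1/4*1/4, 1/4 + 1/4*1/2) = [5/16, 3/8)
  'e': [1/4 + 1/4*1/2, 1/4 + 1/4*1/1) = [3/8, 1/2) <- contains code 113/256
  emit 'e', narrow to [3/8, 1/2)
Step 3: interval [3/8, 1/2), width = 1/2 - 3/8 = 1/8
  'f': [3/8 + 1/8*0/1, 3/8 + 1/8*1/8) = [3/8, 25/64)
  'b': [3/8 + 1/8*1/8, 3/8 + 1/8*1/4) = [25/64, 13/32)
  'd': [3/8 + 1/8*1/4, 3/8 + 1/8*1/2) = [13/32, 7/16)
  'e': [3/8 + 1/8*1/2, 3/8 + 1/8*1/1) = [7/16, 1/2) <- contains code 113/256
  emit 'e', narrow to [7/16, 1/2)
Step 4: interval [7/16, 1/2), width = 1/2 - 7/16 = 1/16
  'f': [7/16 + 1/16*0/1, 7/16 + 1/16*1/8) = [7/16, 57/128) <- contains code 113/256
  'b': [7/16 + 1/16*1/8, 7/16 + 1/16*1/4) = [57/128, 29/64)
  'd': [7/16 + 1/16*1/4, 7/16 + 1/16*1/2) = [29/64, 15/32)
  'e': [7/16 + 1/16*1/2, 7/16 + 1/16*1/1) = [15/32, 1/2)
  emit 'f', narrow to [7/16, 57/128)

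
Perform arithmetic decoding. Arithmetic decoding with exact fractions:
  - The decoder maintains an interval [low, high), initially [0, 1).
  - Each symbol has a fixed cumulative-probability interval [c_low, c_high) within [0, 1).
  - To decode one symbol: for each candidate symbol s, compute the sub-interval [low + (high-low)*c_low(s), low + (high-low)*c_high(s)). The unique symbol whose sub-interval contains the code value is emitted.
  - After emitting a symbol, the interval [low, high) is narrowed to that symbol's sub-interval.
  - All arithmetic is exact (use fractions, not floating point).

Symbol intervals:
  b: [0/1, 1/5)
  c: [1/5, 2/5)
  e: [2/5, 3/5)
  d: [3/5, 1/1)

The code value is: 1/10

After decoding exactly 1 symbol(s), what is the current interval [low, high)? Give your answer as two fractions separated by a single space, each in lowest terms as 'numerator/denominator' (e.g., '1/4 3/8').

Answer: 0/1 1/5

Derivation:
Step 1: interval [0/1, 1/1), width = 1/1 - 0/1 = 1/1
  'b': [0/1 + 1/1*0/1, 0/1 + 1/1*1/5) = [0/1, 1/5) <- contains code 1/10
  'c': [0/1 + 1/1*1/5, 0/1 + 1/1*2/5) = [1/5, 2/5)
  'e': [0/1 + 1/1*2/5, 0/1 + 1/1*3/5) = [2/5, 3/5)
  'd': [0/1 + 1/1*3/5, 0/1 + 1/1*1/1) = [3/5, 1/1)
  emit 'b', narrow to [0/1, 1/5)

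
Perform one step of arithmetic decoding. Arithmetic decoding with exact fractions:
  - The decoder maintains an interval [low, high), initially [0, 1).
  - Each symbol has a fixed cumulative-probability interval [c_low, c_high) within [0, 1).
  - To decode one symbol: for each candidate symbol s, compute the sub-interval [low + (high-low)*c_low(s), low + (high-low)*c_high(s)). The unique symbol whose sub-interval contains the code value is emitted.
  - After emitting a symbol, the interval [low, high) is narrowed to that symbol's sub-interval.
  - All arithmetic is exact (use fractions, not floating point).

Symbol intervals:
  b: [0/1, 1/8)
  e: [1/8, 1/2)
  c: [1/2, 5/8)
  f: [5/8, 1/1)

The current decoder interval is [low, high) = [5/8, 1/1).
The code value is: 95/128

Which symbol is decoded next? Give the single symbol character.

Interval width = high − low = 1/1 − 5/8 = 3/8
Scaled code = (code − low) / width = (95/128 − 5/8) / 3/8 = 5/16
  b: [0/1, 1/8) 
  e: [1/8, 1/2) ← scaled code falls here ✓
  c: [1/2, 5/8) 
  f: [5/8, 1/1) 

Answer: e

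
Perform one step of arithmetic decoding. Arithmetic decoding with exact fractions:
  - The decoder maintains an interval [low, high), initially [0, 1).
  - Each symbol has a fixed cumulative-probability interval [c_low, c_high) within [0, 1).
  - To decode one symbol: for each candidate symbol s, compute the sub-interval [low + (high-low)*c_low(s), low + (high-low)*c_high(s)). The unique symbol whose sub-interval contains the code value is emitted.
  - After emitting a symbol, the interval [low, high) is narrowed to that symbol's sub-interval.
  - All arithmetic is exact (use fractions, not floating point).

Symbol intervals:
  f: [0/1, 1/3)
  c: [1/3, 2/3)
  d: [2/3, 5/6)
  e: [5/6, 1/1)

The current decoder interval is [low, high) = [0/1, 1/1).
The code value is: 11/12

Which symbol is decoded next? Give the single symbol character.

Answer: e

Derivation:
Interval width = high − low = 1/1 − 0/1 = 1/1
Scaled code = (code − low) / width = (11/12 − 0/1) / 1/1 = 11/12
  f: [0/1, 1/3) 
  c: [1/3, 2/3) 
  d: [2/3, 5/6) 
  e: [5/6, 1/1) ← scaled code falls here ✓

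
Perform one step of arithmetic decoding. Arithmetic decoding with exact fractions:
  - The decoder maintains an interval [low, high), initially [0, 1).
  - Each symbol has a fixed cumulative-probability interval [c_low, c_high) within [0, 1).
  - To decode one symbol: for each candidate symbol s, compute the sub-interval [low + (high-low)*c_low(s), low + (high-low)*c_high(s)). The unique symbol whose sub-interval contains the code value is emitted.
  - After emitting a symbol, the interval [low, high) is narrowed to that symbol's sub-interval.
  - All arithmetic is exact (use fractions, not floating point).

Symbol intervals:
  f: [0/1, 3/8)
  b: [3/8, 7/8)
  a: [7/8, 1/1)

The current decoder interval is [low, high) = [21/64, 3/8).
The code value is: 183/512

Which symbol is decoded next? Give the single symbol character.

Interval width = high − low = 3/8 − 21/64 = 3/64
Scaled code = (code − low) / width = (183/512 − 21/64) / 3/64 = 5/8
  f: [0/1, 3/8) 
  b: [3/8, 7/8) ← scaled code falls here ✓
  a: [7/8, 1/1) 

Answer: b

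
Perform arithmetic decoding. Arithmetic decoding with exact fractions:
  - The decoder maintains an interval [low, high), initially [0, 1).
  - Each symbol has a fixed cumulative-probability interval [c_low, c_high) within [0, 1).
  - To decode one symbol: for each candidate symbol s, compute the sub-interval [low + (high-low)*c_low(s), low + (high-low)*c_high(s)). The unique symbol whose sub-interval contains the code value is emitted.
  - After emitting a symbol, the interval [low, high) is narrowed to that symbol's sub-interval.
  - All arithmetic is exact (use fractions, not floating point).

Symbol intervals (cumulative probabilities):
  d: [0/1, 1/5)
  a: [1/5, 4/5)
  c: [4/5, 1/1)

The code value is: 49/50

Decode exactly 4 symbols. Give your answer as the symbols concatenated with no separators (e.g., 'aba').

Step 1: interval [0/1, 1/1), width = 1/1 - 0/1 = 1/1
  'd': [0/1 + 1/1*0/1, 0/1 + 1/1*1/5) = [0/1, 1/5)
  'a': [0/1 + 1/1*1/5, 0/1 + 1/1*4/5) = [1/5, 4/5)
  'c': [0/1 + 1/1*4/5, 0/1 + 1/1*1/1) = [4/5, 1/1) <- contains code 49/50
  emit 'c', narrow to [4/5, 1/1)
Step 2: interval [4/5, 1/1), width = 1/1 - 4/5 = 1/5
  'd': [4/5 + 1/5*0/1, 4/5 + 1/5*1/5) = [4/5, 21/25)
  'a': [4/5 + 1/5*1/5, 4/5 + 1/5*4/5) = [21/25, 24/25)
  'c': [4/5 + 1/5*4/5, 4/5 + 1/5*1/1) = [24/25, 1/1) <- contains code 49/50
  emit 'c', narrow to [24/25, 1/1)
Step 3: interval [24/25, 1/1), width = 1/1 - 24/25 = 1/25
  'd': [24/25 + 1/25*0/1, 24/25 + 1/25*1/5) = [24/25, 121/125)
  'a': [24/25 + 1/25*1/5, 24/25 + 1/25*4/5) = [121/125, 124/125) <- contains code 49/50
  'c': [24/25 + 1/25*4/5, 24/25 + 1/25*1/1) = [124/125, 1/1)
  emit 'a', narrow to [121/125, 124/125)
Step 4: interval [121/125, 124/125), width = 124/125 - 121/125 = 3/125
  'd': [121/125 + 3/125*0/1, 121/125 + 3/125*1/5) = [121/125, 608/625)
  'a': [121/125 + 3/125*1/5, 121/125 + 3/125*4/5) = [608/625, 617/625) <- contains code 49/50
  'c': [121/125 + 3/125*4/5, 121/125 + 3/125*1/1) = [617/625, 124/125)
  emit 'a', narrow to [608/625, 617/625)

Answer: ccaa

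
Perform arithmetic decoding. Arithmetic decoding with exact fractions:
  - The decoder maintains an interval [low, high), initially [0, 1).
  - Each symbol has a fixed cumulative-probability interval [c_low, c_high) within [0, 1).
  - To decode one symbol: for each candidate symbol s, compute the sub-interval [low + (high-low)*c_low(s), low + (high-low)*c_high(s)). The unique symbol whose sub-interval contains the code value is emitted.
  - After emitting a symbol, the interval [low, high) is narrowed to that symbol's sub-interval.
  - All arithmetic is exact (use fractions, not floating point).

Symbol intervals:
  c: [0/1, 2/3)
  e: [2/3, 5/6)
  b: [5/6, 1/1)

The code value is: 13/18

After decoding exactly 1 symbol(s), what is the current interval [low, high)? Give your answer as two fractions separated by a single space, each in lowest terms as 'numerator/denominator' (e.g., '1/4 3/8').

Answer: 2/3 5/6

Derivation:
Step 1: interval [0/1, 1/1), width = 1/1 - 0/1 = 1/1
  'c': [0/1 + 1/1*0/1, 0/1 + 1/1*2/3) = [0/1, 2/3)
  'e': [0/1 + 1/1*2/3, 0/1 + 1/1*5/6) = [2/3, 5/6) <- contains code 13/18
  'b': [0/1 + 1/1*5/6, 0/1 + 1/1*1/1) = [5/6, 1/1)
  emit 'e', narrow to [2/3, 5/6)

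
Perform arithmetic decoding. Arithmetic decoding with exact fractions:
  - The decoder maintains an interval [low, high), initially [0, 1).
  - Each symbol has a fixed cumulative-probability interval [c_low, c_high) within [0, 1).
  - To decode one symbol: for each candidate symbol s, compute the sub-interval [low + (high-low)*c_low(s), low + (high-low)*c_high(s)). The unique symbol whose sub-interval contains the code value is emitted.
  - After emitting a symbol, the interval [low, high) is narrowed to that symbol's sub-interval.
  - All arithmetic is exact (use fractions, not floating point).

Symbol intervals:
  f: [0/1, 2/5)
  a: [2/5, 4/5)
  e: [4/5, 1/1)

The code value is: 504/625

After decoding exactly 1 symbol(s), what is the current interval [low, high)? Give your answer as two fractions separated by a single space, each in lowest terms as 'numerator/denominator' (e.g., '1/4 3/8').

Answer: 4/5 1/1

Derivation:
Step 1: interval [0/1, 1/1), width = 1/1 - 0/1 = 1/1
  'f': [0/1 + 1/1*0/1, 0/1 + 1/1*2/5) = [0/1, 2/5)
  'a': [0/1 + 1/1*2/5, 0/1 + 1/1*4/5) = [2/5, 4/5)
  'e': [0/1 + 1/1*4/5, 0/1 + 1/1*1/1) = [4/5, 1/1) <- contains code 504/625
  emit 'e', narrow to [4/5, 1/1)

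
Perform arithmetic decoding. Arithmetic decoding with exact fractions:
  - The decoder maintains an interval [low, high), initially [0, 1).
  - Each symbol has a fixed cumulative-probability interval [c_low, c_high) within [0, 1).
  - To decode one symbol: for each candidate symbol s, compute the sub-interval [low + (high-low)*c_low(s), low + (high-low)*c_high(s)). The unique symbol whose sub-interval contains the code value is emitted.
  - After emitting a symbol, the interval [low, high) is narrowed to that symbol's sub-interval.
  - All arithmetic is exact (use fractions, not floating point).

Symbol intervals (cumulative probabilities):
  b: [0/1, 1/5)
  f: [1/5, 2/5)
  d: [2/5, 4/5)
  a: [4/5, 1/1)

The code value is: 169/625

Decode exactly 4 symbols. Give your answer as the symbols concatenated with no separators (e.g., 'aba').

Step 1: interval [0/1, 1/1), width = 1/1 - 0/1 = 1/1
  'b': [0/1 + 1/1*0/1, 0/1 + 1/1*1/5) = [0/1, 1/5)
  'f': [0/1 + 1/1*1/5, 0/1 + 1/1*2/5) = [1/5, 2/5) <- contains code 169/625
  'd': [0/1 + 1/1*2/5, 0/1 + 1/1*4/5) = [2/5, 4/5)
  'a': [0/1 + 1/1*4/5, 0/1 + 1/1*1/1) = [4/5, 1/1)
  emit 'f', narrow to [1/5, 2/5)
Step 2: interval [1/5, 2/5), width = 2/5 - 1/5 = 1/5
  'b': [1/5 + 1/5*0/1, 1/5 + 1/5*1/5) = [1/5, 6/25)
  'f': [1/5 + 1/5*1/5, 1/5 + 1/5*2/5) = [6/25, 7/25) <- contains code 169/625
  'd': [1/5 + 1/5*2/5, 1/5 + 1/5*4/5) = [7/25, 9/25)
  'a': [1/5 + 1/5*4/5, 1/5 + 1/5*1/1) = [9/25, 2/5)
  emit 'f', narrow to [6/25, 7/25)
Step 3: interval [6/25, 7/25), width = 7/25 - 6/25 = 1/25
  'b': [6/25 + 1/25*0/1, 6/25 + 1/25*1/5) = [6/25, 31/125)
  'f': [6/25 + 1/25*1/5, 6/25 + 1/25*2/5) = [31/125, 32/125)
  'd': [6/25 + 1/25*2/5, 6/25 + 1/25*4/5) = [32/125, 34/125) <- contains code 169/625
  'a': [6/25 + 1/25*4/5, 6/25 + 1/25*1/1) = [34/125, 7/25)
  emit 'd', narrow to [32/125, 34/125)
Step 4: interval [32/125, 34/125), width = 34/125 - 32/125 = 2/125
  'b': [32/125 + 2/125*0/1, 32/125 + 2/125*1/5) = [32/125, 162/625)
  'f': [32/125 + 2/125*1/5, 32/125 + 2/125*2/5) = [162/625, 164/625)
  'd': [32/125 + 2/125*2/5, 32/125 + 2/125*4/5) = [164/625, 168/625)
  'a': [32/125 + 2/125*4/5, 32/125 + 2/125*1/1) = [168/625, 34/125) <- contains code 169/625
  emit 'a', narrow to [168/625, 34/125)

Answer: ffda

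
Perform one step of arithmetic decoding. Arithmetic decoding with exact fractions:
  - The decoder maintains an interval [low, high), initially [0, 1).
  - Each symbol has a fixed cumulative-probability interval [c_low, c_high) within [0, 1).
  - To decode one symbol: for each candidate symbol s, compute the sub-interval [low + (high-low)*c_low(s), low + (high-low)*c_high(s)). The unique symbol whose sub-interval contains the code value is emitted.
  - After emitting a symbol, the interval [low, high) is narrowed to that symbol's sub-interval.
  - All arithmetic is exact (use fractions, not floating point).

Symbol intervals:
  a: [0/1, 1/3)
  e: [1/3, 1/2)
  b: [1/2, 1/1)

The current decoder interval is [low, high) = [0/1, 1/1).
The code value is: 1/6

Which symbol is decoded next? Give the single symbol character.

Answer: a

Derivation:
Interval width = high − low = 1/1 − 0/1 = 1/1
Scaled code = (code − low) / width = (1/6 − 0/1) / 1/1 = 1/6
  a: [0/1, 1/3) ← scaled code falls here ✓
  e: [1/3, 1/2) 
  b: [1/2, 1/1) 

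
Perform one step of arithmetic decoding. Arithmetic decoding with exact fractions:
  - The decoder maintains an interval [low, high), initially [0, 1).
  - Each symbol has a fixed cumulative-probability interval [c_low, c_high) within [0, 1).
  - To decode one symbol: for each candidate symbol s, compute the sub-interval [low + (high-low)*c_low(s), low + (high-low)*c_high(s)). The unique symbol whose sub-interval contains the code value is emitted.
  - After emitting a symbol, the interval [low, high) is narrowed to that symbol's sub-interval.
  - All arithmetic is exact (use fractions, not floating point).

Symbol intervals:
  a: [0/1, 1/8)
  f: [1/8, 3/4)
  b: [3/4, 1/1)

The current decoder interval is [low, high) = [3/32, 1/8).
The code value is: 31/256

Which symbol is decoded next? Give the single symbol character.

Answer: b

Derivation:
Interval width = high − low = 1/8 − 3/32 = 1/32
Scaled code = (code − low) / width = (31/256 − 3/32) / 1/32 = 7/8
  a: [0/1, 1/8) 
  f: [1/8, 3/4) 
  b: [3/4, 1/1) ← scaled code falls here ✓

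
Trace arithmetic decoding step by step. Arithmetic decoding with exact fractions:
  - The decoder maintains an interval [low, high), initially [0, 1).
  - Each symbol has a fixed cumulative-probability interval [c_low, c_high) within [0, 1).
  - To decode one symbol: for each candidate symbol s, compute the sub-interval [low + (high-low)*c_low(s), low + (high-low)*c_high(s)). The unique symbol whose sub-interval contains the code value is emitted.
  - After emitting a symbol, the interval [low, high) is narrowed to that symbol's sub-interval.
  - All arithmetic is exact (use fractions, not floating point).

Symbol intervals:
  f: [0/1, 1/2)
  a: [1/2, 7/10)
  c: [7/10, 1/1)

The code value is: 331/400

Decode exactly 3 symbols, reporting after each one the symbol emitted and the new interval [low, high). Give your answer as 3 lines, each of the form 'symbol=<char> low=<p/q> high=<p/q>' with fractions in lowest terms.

Step 1: interval [0/1, 1/1), width = 1/1 - 0/1 = 1/1
  'f': [0/1 + 1/1*0/1, 0/1 + 1/1*1/2) = [0/1, 1/2)
  'a': [0/1 + 1/1*1/2, 0/1 + 1/1*7/10) = [1/2, 7/10)
  'c': [0/1 + 1/1*7/10, 0/1 + 1/1*1/1) = [7/10, 1/1) <- contains code 331/400
  emit 'c', narrow to [7/10, 1/1)
Step 2: interval [7/10, 1/1), width = 1/1 - 7/10 = 3/10
  'f': [7/10 + 3/10*0/1, 7/10 + 3/10*1/2) = [7/10, 17/20) <- contains code 331/400
  'a': [7/10 + 3/10*1/2, 7/10 + 3/10*7/10) = [17/20, 91/100)
  'c': [7/10 + 3/10*7/10, 7/10 + 3/10*1/1) = [91/100, 1/1)
  emit 'f', narrow to [7/10, 17/20)
Step 3: interval [7/10, 17/20), width = 17/20 - 7/10 = 3/20
  'f': [7/10 + 3/20*0/1, 7/10 + 3/20*1/2) = [7/10, 31/40)
  'a': [7/10 + 3/20*1/2, 7/10 + 3/20*7/10) = [31/40, 161/200)
  'c': [7/10 + 3/20*7/10, 7/10 + 3/20*1/1) = [161/200, 17/20) <- contains code 331/400
  emit 'c', narrow to [161/200, 17/20)

Answer: symbol=c low=7/10 high=1/1
symbol=f low=7/10 high=17/20
symbol=c low=161/200 high=17/20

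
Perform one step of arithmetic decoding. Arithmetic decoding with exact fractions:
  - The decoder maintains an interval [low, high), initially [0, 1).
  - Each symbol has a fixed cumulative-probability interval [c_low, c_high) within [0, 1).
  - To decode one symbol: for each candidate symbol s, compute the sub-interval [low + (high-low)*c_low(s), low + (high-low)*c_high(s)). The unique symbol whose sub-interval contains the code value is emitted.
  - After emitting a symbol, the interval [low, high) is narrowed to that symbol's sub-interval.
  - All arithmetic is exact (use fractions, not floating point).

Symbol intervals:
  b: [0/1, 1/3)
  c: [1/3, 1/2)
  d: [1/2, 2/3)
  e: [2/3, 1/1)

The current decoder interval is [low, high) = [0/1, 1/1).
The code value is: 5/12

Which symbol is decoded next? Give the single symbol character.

Interval width = high − low = 1/1 − 0/1 = 1/1
Scaled code = (code − low) / width = (5/12 − 0/1) / 1/1 = 5/12
  b: [0/1, 1/3) 
  c: [1/3, 1/2) ← scaled code falls here ✓
  d: [1/2, 2/3) 
  e: [2/3, 1/1) 

Answer: c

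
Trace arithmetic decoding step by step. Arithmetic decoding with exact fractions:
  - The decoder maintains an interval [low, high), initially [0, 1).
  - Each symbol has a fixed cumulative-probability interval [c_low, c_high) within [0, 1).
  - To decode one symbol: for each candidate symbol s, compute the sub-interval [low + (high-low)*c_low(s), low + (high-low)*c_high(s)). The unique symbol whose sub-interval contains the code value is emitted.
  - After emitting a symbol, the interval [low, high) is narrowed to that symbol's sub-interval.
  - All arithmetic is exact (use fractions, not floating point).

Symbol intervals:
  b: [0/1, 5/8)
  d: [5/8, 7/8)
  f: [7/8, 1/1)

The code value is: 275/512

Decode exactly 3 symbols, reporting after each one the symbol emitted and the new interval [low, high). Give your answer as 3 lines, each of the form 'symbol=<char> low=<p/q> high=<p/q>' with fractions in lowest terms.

Step 1: interval [0/1, 1/1), width = 1/1 - 0/1 = 1/1
  'b': [0/1 + 1/1*0/1, 0/1 + 1/1*5/8) = [0/1, 5/8) <- contains code 275/512
  'd': [0/1 + 1/1*5/8, 0/1 + 1/1*7/8) = [5/8, 7/8)
  'f': [0/1 + 1/1*7/8, 0/1 + 1/1*1/1) = [7/8, 1/1)
  emit 'b', narrow to [0/1, 5/8)
Step 2: interval [0/1, 5/8), width = 5/8 - 0/1 = 5/8
  'b': [0/1 + 5/8*0/1, 0/1 + 5/8*5/8) = [0/1, 25/64)
  'd': [0/1 + 5/8*5/8, 0/1 + 5/8*7/8) = [25/64, 35/64) <- contains code 275/512
  'f': [0/1 + 5/8*7/8, 0/1 + 5/8*1/1) = [35/64, 5/8)
  emit 'd', narrow to [25/64, 35/64)
Step 3: interval [25/64, 35/64), width = 35/64 - 25/64 = 5/32
  'b': [25/64 + 5/32*0/1, 25/64 + 5/32*5/8) = [25/64, 125/256)
  'd': [25/64 + 5/32*5/8, 25/64 + 5/32*7/8) = [125/256, 135/256)
  'f': [25/64 + 5/32*7/8, 25/64 + 5/32*1/1) = [135/256, 35/64) <- contains code 275/512
  emit 'f', narrow to [135/256, 35/64)

Answer: symbol=b low=0/1 high=5/8
symbol=d low=25/64 high=35/64
symbol=f low=135/256 high=35/64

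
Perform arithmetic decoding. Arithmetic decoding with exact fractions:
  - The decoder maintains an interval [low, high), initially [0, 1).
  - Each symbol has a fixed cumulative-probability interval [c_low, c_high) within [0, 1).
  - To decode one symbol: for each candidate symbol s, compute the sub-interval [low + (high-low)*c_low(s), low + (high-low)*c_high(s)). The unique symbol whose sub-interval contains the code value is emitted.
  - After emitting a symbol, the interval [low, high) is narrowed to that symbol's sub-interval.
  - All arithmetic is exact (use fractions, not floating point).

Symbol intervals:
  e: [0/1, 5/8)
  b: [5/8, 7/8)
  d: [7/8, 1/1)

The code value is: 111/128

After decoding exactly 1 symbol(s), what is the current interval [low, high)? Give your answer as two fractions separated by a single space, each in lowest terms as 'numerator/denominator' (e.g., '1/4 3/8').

Answer: 5/8 7/8

Derivation:
Step 1: interval [0/1, 1/1), width = 1/1 - 0/1 = 1/1
  'e': [0/1 + 1/1*0/1, 0/1 + 1/1*5/8) = [0/1, 5/8)
  'b': [0/1 + 1/1*5/8, 0/1 + 1/1*7/8) = [5/8, 7/8) <- contains code 111/128
  'd': [0/1 + 1/1*7/8, 0/1 + 1/1*1/1) = [7/8, 1/1)
  emit 'b', narrow to [5/8, 7/8)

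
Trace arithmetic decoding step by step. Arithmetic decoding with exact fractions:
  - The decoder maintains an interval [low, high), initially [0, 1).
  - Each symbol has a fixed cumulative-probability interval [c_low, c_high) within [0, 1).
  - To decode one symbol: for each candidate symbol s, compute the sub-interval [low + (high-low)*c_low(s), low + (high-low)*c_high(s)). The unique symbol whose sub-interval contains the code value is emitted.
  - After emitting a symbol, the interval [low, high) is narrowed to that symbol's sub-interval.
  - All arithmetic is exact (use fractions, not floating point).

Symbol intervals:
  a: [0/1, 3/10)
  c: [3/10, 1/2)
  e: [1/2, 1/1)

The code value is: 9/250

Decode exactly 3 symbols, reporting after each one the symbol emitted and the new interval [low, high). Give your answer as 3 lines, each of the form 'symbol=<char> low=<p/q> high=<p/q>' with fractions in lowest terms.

Step 1: interval [0/1, 1/1), width = 1/1 - 0/1 = 1/1
  'a': [0/1 + 1/1*0/1, 0/1 + 1/1*3/10) = [0/1, 3/10) <- contains code 9/250
  'c': [0/1 + 1/1*3/10, 0/1 + 1/1*1/2) = [3/10, 1/2)
  'e': [0/1 + 1/1*1/2, 0/1 + 1/1*1/1) = [1/2, 1/1)
  emit 'a', narrow to [0/1, 3/10)
Step 2: interval [0/1, 3/10), width = 3/10 - 0/1 = 3/10
  'a': [0/1 + 3/10*0/1, 0/1 + 3/10*3/10) = [0/1, 9/100) <- contains code 9/250
  'c': [0/1 + 3/10*3/10, 0/1 + 3/10*1/2) = [9/100, 3/20)
  'e': [0/1 + 3/10*1/2, 0/1 + 3/10*1/1) = [3/20, 3/10)
  emit 'a', narrow to [0/1, 9/100)
Step 3: interval [0/1, 9/100), width = 9/100 - 0/1 = 9/100
  'a': [0/1 + 9/100*0/1, 0/1 + 9/100*3/10) = [0/1, 27/1000)
  'c': [0/1 + 9/100*3/10, 0/1 + 9/100*1/2) = [27/1000, 9/200) <- contains code 9/250
  'e': [0/1 + 9/100*1/2, 0/1 + 9/100*1/1) = [9/200, 9/100)
  emit 'c', narrow to [27/1000, 9/200)

Answer: symbol=a low=0/1 high=3/10
symbol=a low=0/1 high=9/100
symbol=c low=27/1000 high=9/200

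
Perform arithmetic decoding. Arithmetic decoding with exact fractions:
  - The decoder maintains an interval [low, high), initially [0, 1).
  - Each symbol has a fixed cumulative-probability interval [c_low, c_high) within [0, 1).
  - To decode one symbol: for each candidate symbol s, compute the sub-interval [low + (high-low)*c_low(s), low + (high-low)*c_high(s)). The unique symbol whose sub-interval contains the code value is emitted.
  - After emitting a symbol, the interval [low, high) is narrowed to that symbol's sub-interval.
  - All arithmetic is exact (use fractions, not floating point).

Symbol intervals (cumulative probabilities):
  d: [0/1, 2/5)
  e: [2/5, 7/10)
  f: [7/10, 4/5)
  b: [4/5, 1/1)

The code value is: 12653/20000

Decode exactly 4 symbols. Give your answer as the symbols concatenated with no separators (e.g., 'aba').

Step 1: interval [0/1, 1/1), width = 1/1 - 0/1 = 1/1
  'd': [0/1 + 1/1*0/1, 0/1 + 1/1*2/5) = [0/1, 2/5)
  'e': [0/1 + 1/1*2/5, 0/1 + 1/1*7/10) = [2/5, 7/10) <- contains code 12653/20000
  'f': [0/1 + 1/1*7/10, 0/1 + 1/1*4/5) = [7/10, 4/5)
  'b': [0/1 + 1/1*4/5, 0/1 + 1/1*1/1) = [4/5, 1/1)
  emit 'e', narrow to [2/5, 7/10)
Step 2: interval [2/5, 7/10), width = 7/10 - 2/5 = 3/10
  'd': [2/5 + 3/10*0/1, 2/5 + 3/10*2/5) = [2/5, 13/25)
  'e': [2/5 + 3/10*2/5, 2/5 + 3/10*7/10) = [13/25, 61/100)
  'f': [2/5 + 3/10*7/10, 2/5 + 3/10*4/5) = [61/100, 16/25) <- contains code 12653/20000
  'b': [2/5 + 3/10*4/5, 2/5 + 3/10*1/1) = [16/25, 7/10)
  emit 'f', narrow to [61/100, 16/25)
Step 3: interval [61/100, 16/25), width = 16/25 - 61/100 = 3/100
  'd': [61/100 + 3/100*0/1, 61/100 + 3/100*2/5) = [61/100, 311/500)
  'e': [61/100 + 3/100*2/5, 61/100 + 3/100*7/10) = [311/500, 631/1000)
  'f': [61/100 + 3/100*7/10, 61/100 + 3/100*4/5) = [631/1000, 317/500) <- contains code 12653/20000
  'b': [61/100 + 3/100*4/5, 61/100 + 3/100*1/1) = [317/500, 16/25)
  emit 'f', narrow to [631/1000, 317/500)
Step 4: interval [631/1000, 317/500), width = 317/500 - 631/1000 = 3/1000
  'd': [631/1000 + 3/1000*0/1, 631/1000 + 3/1000*2/5) = [631/1000, 3161/5000)
  'e': [631/1000 + 3/1000*2/5, 631/1000 + 3/1000*7/10) = [3161/5000, 6331/10000) <- contains code 12653/20000
  'f': [631/1000 + 3/1000*7/10, 631/1000 + 3/1000*4/5) = [6331/10000, 3167/5000)
  'b': [631/1000 + 3/1000*4/5, 631/1000 + 3/1000*1/1) = [3167/5000, 317/500)
  emit 'e', narrow to [3161/5000, 6331/10000)

Answer: effe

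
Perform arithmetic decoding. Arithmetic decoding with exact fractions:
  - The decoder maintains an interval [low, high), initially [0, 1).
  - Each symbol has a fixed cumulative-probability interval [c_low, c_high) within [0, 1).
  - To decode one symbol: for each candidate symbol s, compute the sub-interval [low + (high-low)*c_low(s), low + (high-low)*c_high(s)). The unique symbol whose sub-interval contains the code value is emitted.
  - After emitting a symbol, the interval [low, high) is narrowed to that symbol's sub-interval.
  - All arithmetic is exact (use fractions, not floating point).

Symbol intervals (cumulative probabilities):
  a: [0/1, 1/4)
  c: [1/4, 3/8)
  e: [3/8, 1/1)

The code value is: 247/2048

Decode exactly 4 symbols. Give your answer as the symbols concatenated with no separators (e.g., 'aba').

Step 1: interval [0/1, 1/1), width = 1/1 - 0/1 = 1/1
  'a': [0/1 + 1/1*0/1, 0/1 + 1/1*1/4) = [0/1, 1/4) <- contains code 247/2048
  'c': [0/1 + 1/1*1/4, 0/1 + 1/1*3/8) = [1/4, 3/8)
  'e': [0/1 + 1/1*3/8, 0/1 + 1/1*1/1) = [3/8, 1/1)
  emit 'a', narrow to [0/1, 1/4)
Step 2: interval [0/1, 1/4), width = 1/4 - 0/1 = 1/4
  'a': [0/1 + 1/4*0/1, 0/1 + 1/4*1/4) = [0/1, 1/16)
  'c': [0/1 + 1/4*1/4, 0/1 + 1/4*3/8) = [1/16, 3/32)
  'e': [0/1 + 1/4*3/8, 0/1 + 1/4*1/1) = [3/32, 1/4) <- contains code 247/2048
  emit 'e', narrow to [3/32, 1/4)
Step 3: interval [3/32, 1/4), width = 1/4 - 3/32 = 5/32
  'a': [3/32 + 5/32*0/1, 3/32 + 5/32*1/4) = [3/32, 17/128) <- contains code 247/2048
  'c': [3/32 + 5/32*1/4, 3/32 + 5/32*3/8) = [17/128, 39/256)
  'e': [3/32 + 5/32*3/8, 3/32 + 5/32*1/1) = [39/256, 1/4)
  emit 'a', narrow to [3/32, 17/128)
Step 4: interval [3/32, 17/128), width = 17/128 - 3/32 = 5/128
  'a': [3/32 + 5/128*0/1, 3/32 + 5/128*1/4) = [3/32, 53/512)
  'c': [3/32 + 5/128*1/4, 3/32 + 5/128*3/8) = [53/512, 111/1024)
  'e': [3/32 + 5/128*3/8, 3/32 + 5/128*1/1) = [111/1024, 17/128) <- contains code 247/2048
  emit 'e', narrow to [111/1024, 17/128)

Answer: aeae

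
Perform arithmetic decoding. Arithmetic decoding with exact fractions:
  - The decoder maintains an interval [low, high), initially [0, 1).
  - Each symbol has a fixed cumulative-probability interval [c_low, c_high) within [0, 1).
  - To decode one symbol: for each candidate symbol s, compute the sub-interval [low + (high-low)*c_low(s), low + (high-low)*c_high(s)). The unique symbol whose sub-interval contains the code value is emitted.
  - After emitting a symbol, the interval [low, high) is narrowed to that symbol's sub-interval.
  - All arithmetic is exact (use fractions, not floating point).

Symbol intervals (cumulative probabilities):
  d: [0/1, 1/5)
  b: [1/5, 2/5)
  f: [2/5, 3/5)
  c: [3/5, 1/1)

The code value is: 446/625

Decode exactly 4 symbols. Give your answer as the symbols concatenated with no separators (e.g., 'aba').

Answer: cbfd

Derivation:
Step 1: interval [0/1, 1/1), width = 1/1 - 0/1 = 1/1
  'd': [0/1 + 1/1*0/1, 0/1 + 1/1*1/5) = [0/1, 1/5)
  'b': [0/1 + 1/1*1/5, 0/1 + 1/1*2/5) = [1/5, 2/5)
  'f': [0/1 + 1/1*2/5, 0/1 + 1/1*3/5) = [2/5, 3/5)
  'c': [0/1 + 1/1*3/5, 0/1 + 1/1*1/1) = [3/5, 1/1) <- contains code 446/625
  emit 'c', narrow to [3/5, 1/1)
Step 2: interval [3/5, 1/1), width = 1/1 - 3/5 = 2/5
  'd': [3/5 + 2/5*0/1, 3/5 + 2/5*1/5) = [3/5, 17/25)
  'b': [3/5 + 2/5*1/5, 3/5 + 2/5*2/5) = [17/25, 19/25) <- contains code 446/625
  'f': [3/5 + 2/5*2/5, 3/5 + 2/5*3/5) = [19/25, 21/25)
  'c': [3/5 + 2/5*3/5, 3/5 + 2/5*1/1) = [21/25, 1/1)
  emit 'b', narrow to [17/25, 19/25)
Step 3: interval [17/25, 19/25), width = 19/25 - 17/25 = 2/25
  'd': [17/25 + 2/25*0/1, 17/25 + 2/25*1/5) = [17/25, 87/125)
  'b': [17/25 + 2/25*1/5, 17/25 + 2/25*2/5) = [87/125, 89/125)
  'f': [17/25 + 2/25*2/5, 17/25 + 2/25*3/5) = [89/125, 91/125) <- contains code 446/625
  'c': [17/25 + 2/25*3/5, 17/25 + 2/25*1/1) = [91/125, 19/25)
  emit 'f', narrow to [89/125, 91/125)
Step 4: interval [89/125, 91/125), width = 91/125 - 89/125 = 2/125
  'd': [89/125 + 2/125*0/1, 89/125 + 2/125*1/5) = [89/125, 447/625) <- contains code 446/625
  'b': [89/125 + 2/125*1/5, 89/125 + 2/125*2/5) = [447/625, 449/625)
  'f': [89/125 + 2/125*2/5, 89/125 + 2/125*3/5) = [449/625, 451/625)
  'c': [89/125 + 2/125*3/5, 89/125 + 2/125*1/1) = [451/625, 91/125)
  emit 'd', narrow to [89/125, 447/625)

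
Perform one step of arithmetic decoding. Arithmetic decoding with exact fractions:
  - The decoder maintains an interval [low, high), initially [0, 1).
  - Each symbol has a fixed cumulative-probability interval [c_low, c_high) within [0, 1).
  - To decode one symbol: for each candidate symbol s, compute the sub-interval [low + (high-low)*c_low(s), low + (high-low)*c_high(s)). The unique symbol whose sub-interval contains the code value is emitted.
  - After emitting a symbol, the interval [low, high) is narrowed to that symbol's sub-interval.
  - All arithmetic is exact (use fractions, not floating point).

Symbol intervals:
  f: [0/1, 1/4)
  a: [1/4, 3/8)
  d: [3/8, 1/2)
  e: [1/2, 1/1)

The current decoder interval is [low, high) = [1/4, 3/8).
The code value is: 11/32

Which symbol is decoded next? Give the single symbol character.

Interval width = high − low = 3/8 − 1/4 = 1/8
Scaled code = (code − low) / width = (11/32 − 1/4) / 1/8 = 3/4
  f: [0/1, 1/4) 
  a: [1/4, 3/8) 
  d: [3/8, 1/2) 
  e: [1/2, 1/1) ← scaled code falls here ✓

Answer: e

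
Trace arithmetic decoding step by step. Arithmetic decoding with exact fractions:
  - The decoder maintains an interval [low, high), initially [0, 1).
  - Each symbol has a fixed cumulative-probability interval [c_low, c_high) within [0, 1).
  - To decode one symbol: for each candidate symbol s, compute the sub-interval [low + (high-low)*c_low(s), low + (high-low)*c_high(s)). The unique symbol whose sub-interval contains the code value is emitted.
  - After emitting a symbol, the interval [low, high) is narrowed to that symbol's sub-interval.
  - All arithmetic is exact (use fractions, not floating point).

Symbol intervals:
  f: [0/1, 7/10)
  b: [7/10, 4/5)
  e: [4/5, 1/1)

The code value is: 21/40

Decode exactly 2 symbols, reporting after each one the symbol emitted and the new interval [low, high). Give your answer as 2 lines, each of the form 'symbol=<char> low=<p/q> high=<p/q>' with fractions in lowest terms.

Answer: symbol=f low=0/1 high=7/10
symbol=b low=49/100 high=14/25

Derivation:
Step 1: interval [0/1, 1/1), width = 1/1 - 0/1 = 1/1
  'f': [0/1 + 1/1*0/1, 0/1 + 1/1*7/10) = [0/1, 7/10) <- contains code 21/40
  'b': [0/1 + 1/1*7/10, 0/1 + 1/1*4/5) = [7/10, 4/5)
  'e': [0/1 + 1/1*4/5, 0/1 + 1/1*1/1) = [4/5, 1/1)
  emit 'f', narrow to [0/1, 7/10)
Step 2: interval [0/1, 7/10), width = 7/10 - 0/1 = 7/10
  'f': [0/1 + 7/10*0/1, 0/1 + 7/10*7/10) = [0/1, 49/100)
  'b': [0/1 + 7/10*7/10, 0/1 + 7/10*4/5) = [49/100, 14/25) <- contains code 21/40
  'e': [0/1 + 7/10*4/5, 0/1 + 7/10*1/1) = [14/25, 7/10)
  emit 'b', narrow to [49/100, 14/25)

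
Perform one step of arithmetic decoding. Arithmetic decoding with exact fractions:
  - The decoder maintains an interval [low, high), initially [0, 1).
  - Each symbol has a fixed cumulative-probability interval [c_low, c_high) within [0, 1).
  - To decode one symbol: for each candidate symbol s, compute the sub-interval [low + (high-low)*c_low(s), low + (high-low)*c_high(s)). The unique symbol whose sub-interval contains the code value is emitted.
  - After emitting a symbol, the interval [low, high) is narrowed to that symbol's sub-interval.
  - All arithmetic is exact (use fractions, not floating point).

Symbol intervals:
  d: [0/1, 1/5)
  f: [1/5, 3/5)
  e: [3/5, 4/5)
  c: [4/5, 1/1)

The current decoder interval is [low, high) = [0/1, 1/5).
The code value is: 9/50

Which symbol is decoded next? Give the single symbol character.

Answer: c

Derivation:
Interval width = high − low = 1/5 − 0/1 = 1/5
Scaled code = (code − low) / width = (9/50 − 0/1) / 1/5 = 9/10
  d: [0/1, 1/5) 
  f: [1/5, 3/5) 
  e: [3/5, 4/5) 
  c: [4/5, 1/1) ← scaled code falls here ✓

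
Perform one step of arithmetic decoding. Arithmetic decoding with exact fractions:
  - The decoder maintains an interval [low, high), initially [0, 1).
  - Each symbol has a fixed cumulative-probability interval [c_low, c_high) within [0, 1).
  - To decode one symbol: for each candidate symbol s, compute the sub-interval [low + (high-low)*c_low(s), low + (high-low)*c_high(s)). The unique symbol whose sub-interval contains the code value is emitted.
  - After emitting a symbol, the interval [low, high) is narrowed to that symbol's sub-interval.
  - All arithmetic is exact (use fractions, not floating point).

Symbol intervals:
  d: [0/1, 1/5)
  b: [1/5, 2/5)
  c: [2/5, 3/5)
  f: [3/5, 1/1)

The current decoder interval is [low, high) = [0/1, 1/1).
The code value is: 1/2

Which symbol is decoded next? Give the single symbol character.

Interval width = high − low = 1/1 − 0/1 = 1/1
Scaled code = (code − low) / width = (1/2 − 0/1) / 1/1 = 1/2
  d: [0/1, 1/5) 
  b: [1/5, 2/5) 
  c: [2/5, 3/5) ← scaled code falls here ✓
  f: [3/5, 1/1) 

Answer: c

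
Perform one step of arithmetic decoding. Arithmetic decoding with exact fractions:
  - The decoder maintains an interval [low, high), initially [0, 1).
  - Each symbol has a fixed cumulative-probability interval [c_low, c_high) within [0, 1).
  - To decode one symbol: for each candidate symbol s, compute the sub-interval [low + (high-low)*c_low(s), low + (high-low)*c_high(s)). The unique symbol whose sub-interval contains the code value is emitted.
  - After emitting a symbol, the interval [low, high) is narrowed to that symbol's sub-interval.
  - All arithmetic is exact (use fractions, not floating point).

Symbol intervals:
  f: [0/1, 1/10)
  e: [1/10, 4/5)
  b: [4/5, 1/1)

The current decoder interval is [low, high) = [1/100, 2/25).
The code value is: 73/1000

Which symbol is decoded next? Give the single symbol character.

Interval width = high − low = 2/25 − 1/100 = 7/100
Scaled code = (code − low) / width = (73/1000 − 1/100) / 7/100 = 9/10
  f: [0/1, 1/10) 
  e: [1/10, 4/5) 
  b: [4/5, 1/1) ← scaled code falls here ✓

Answer: b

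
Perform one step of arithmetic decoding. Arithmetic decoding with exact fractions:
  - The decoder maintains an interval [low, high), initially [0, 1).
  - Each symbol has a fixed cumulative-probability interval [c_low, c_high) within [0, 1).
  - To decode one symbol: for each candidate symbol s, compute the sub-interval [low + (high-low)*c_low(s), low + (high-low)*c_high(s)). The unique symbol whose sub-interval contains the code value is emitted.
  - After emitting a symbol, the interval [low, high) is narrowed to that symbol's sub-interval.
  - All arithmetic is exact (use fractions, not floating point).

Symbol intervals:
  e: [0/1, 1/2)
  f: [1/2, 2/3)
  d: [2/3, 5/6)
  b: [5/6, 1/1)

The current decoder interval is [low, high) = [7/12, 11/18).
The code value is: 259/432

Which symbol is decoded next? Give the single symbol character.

Answer: f

Derivation:
Interval width = high − low = 11/18 − 7/12 = 1/36
Scaled code = (code − low) / width = (259/432 − 7/12) / 1/36 = 7/12
  e: [0/1, 1/2) 
  f: [1/2, 2/3) ← scaled code falls here ✓
  d: [2/3, 5/6) 
  b: [5/6, 1/1) 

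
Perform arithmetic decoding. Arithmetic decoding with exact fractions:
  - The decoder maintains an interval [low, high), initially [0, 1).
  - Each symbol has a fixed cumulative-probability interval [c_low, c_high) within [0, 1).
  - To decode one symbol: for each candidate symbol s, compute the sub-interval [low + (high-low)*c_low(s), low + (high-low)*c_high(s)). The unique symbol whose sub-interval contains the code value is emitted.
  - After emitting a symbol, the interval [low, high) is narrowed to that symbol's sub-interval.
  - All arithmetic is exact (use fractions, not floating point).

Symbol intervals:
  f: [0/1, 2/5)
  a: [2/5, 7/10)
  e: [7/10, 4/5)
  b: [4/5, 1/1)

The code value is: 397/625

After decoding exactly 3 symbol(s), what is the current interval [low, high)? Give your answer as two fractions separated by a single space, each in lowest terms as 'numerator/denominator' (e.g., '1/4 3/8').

Step 1: interval [0/1, 1/1), width = 1/1 - 0/1 = 1/1
  'f': [0/1 + 1/1*0/1, 0/1 + 1/1*2/5) = [0/1, 2/5)
  'a': [0/1 + 1/1*2/5, 0/1 + 1/1*7/10) = [2/5, 7/10) <- contains code 397/625
  'e': [0/1 + 1/1*7/10, 0/1 + 1/1*4/5) = [7/10, 4/5)
  'b': [0/1 + 1/1*4/5, 0/1 + 1/1*1/1) = [4/5, 1/1)
  emit 'a', narrow to [2/5, 7/10)
Step 2: interval [2/5, 7/10), width = 7/10 - 2/5 = 3/10
  'f': [2/5 + 3/10*0/1, 2/5 + 3/10*2/5) = [2/5, 13/25)
  'a': [2/5 + 3/10*2/5, 2/5 + 3/10*7/10) = [13/25, 61/100)
  'e': [2/5 + 3/10*7/10, 2/5 + 3/10*4/5) = [61/100, 16/25) <- contains code 397/625
  'b': [2/5 + 3/10*4/5, 2/5 + 3/10*1/1) = [16/25, 7/10)
  emit 'e', narrow to [61/100, 16/25)
Step 3: interval [61/100, 16/25), width = 16/25 - 61/100 = 3/100
  'f': [61/100 + 3/100*0/1, 61/100 + 3/100*2/5) = [61/100, 311/500)
  'a': [61/100 + 3/100*2/5, 61/100 + 3/100*7/10) = [311/500, 631/1000)
  'e': [61/100 + 3/100*7/10, 61/100 + 3/100*4/5) = [631/1000, 317/500)
  'b': [61/100 + 3/100*4/5, 61/100 + 3/100*1/1) = [317/500, 16/25) <- contains code 397/625
  emit 'b', narrow to [317/500, 16/25)

Answer: 317/500 16/25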